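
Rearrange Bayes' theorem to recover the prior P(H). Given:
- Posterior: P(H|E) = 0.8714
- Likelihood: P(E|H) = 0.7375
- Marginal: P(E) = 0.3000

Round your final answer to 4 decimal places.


From Bayes' theorem: P(H|E) = P(E|H) × P(H) / P(E)

Rearranging for P(H):
P(H) = P(H|E) × P(E) / P(E|H)
     = 0.8714 × 0.3000 / 0.7375
     = 0.26142000 / 0.7375
     = 0.3545


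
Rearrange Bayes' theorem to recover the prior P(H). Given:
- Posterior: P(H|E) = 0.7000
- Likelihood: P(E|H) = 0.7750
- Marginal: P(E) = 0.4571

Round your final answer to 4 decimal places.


From Bayes' theorem: P(H|E) = P(E|H) × P(H) / P(E)

Rearranging for P(H):
P(H) = P(H|E) × P(E) / P(E|H)
     = 0.7000 × 0.4571 / 0.7750
     = 0.31997000 / 0.7750
     = 0.4129


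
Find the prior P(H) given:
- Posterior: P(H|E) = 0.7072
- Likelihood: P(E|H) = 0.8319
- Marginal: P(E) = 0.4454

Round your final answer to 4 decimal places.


From Bayes' theorem: P(H|E) = P(E|H) × P(H) / P(E)

Rearranging for P(H):
P(H) = P(H|E) × P(E) / P(E|H)
     = 0.7072 × 0.4454 / 0.8319
     = 0.31498688 / 0.8319
     = 0.3786


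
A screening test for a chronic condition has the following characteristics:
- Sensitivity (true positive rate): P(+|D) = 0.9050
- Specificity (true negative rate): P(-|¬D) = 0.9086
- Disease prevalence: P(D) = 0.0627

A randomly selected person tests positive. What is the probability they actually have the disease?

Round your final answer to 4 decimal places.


Let D = has disease, + = positive test

Given:
- P(D) = 0.0627 (prevalence)
- P(+|D) = 0.9050 (sensitivity)
- P(-|¬D) = 0.9086 (specificity)
- P(+|¬D) = 0.0914 (false positive rate = 1 - specificity)

Step 1: Find P(+)
P(+) = P(+|D)P(D) + P(+|¬D)P(¬D)
     = 0.9050 × 0.0627 + 0.0914 × 0.9373
     = 0.05674350 + 0.08566922
     = 0.14241272

Step 2: Apply Bayes' theorem for P(D|+)
P(D|+) = P(+|D)P(D) / P(+)
       = 0.05674350 / 0.14241272
       = 0.3984


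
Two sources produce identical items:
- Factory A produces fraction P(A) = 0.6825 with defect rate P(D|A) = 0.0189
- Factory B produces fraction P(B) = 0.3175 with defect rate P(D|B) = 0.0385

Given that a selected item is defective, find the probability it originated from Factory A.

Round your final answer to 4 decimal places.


Let A = from Factory A, D = defective

Given:
- P(A) = 0.6825, P(B) = 0.3175
- P(D|A) = 0.0189, P(D|B) = 0.0385

Step 1: Find P(D)
P(D) = P(D|A)P(A) + P(D|B)P(B)
     = 0.0189 × 0.6825 + 0.0385 × 0.3175
     = 0.01289925 + 0.01222375
     = 0.02512300

Step 2: Apply Bayes' theorem
P(A|D) = P(D|A)P(A) / P(D)
       = 0.01289925 / 0.02512300
       = 0.5134


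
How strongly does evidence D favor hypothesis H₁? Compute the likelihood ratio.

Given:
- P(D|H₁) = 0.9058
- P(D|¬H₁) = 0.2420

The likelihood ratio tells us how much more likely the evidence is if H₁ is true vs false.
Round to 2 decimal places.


Likelihood Ratio (LR) = P(D|H₁) / P(D|¬H₁)

LR = 0.9058 / 0.2420
   = 3.74

The evidence is 3.74 times more likely if H₁ is true than if H₁ is false.
LR > 1, so observing D raises the odds in favor of H₁.


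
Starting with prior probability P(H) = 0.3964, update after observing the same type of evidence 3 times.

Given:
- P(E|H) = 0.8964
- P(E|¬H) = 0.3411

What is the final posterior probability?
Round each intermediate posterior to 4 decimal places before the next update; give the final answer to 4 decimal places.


Sequential Bayesian updating:

Initial prior: P(H) = 0.3964

Update 1:
  P(E) = 0.8964 × 0.3964 + 0.3411 × 0.6036 = 0.35533296 + 0.20588796 = 0.56122092
  P(H|E) = 0.35533296 / 0.56122092 = 0.6331

Update 2:
  P(E) = 0.8964 × 0.6331 + 0.3411 × 0.3669 = 0.56751084 + 0.12514959 = 0.69266043
  P(H|E) = 0.56751084 / 0.69266043 = 0.8193

Update 3:
  P(E) = 0.8964 × 0.8193 + 0.3411 × 0.1807 = 0.73442052 + 0.06163677 = 0.79605729
  P(H|E) = 0.73442052 / 0.79605729 = 0.9226

Final posterior: 0.9226


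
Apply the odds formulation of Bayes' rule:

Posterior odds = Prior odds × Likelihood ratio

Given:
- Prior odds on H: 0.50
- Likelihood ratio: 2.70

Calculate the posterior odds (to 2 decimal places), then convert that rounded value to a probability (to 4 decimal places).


Step 1: Calculate posterior odds
Posterior odds = Prior odds × LR
               = 0.50 × 2.70
               = 1.35

Step 2: Convert to probability
P(H|E) = Posterior odds / (1 + Posterior odds)
       = 1.35 / (1 + 1.35)
       = 1.35 / 2.35
       = 0.5745

The evidence increased P(H) from 0.3333 to 0.5745.


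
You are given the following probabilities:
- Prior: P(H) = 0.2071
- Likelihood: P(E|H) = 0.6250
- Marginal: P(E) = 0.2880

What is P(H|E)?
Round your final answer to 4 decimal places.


Using Bayes' theorem:

P(H|E) = P(E|H) × P(H) / P(E)
       = 0.6250 × 0.2071 / 0.2880
       = 0.12943750 / 0.2880
       = 0.4494

The evidence strengthens our belief in H.
Prior: 0.2071 → Posterior: 0.4494


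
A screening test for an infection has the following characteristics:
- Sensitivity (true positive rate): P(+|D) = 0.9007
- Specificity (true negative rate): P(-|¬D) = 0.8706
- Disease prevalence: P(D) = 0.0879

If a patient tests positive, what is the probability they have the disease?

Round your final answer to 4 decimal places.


Let D = has disease, + = positive test

Given:
- P(D) = 0.0879 (prevalence)
- P(+|D) = 0.9007 (sensitivity)
- P(-|¬D) = 0.8706 (specificity)
- P(+|¬D) = 0.1294 (false positive rate = 1 - specificity)

Step 1: Find P(+)
P(+) = P(+|D)P(D) + P(+|¬D)P(¬D)
     = 0.9007 × 0.0879 + 0.1294 × 0.9121
     = 0.07917153 + 0.11802574
     = 0.19719727

Step 2: Apply Bayes' theorem for P(D|+)
P(D|+) = P(+|D)P(D) / P(+)
       = 0.07917153 / 0.19719727
       = 0.4015


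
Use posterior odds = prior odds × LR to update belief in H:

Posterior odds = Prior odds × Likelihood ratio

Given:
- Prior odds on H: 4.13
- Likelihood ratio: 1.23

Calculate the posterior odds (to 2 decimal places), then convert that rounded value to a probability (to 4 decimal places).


Step 1: Calculate posterior odds
Posterior odds = Prior odds × LR
               = 4.13 × 1.23
               = 5.08

Step 2: Convert to probability
P(H|E) = Posterior odds / (1 + Posterior odds)
       = 5.08 / (1 + 5.08)
       = 5.08 / 6.08
       = 0.8355

The evidence increased P(H) from 0.8051 to 0.8355.


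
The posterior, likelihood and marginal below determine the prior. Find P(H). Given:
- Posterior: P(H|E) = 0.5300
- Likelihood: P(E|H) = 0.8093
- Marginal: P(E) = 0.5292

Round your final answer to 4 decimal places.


From Bayes' theorem: P(H|E) = P(E|H) × P(H) / P(E)

Rearranging for P(H):
P(H) = P(H|E) × P(E) / P(E|H)
     = 0.5300 × 0.5292 / 0.8093
     = 0.28047600 / 0.8093
     = 0.3466


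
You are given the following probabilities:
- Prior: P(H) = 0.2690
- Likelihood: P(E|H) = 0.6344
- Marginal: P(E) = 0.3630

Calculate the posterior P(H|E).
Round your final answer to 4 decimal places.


Using Bayes' theorem:

P(H|E) = P(E|H) × P(H) / P(E)
       = 0.6344 × 0.2690 / 0.3630
       = 0.17065360 / 0.3630
       = 0.4701

The evidence strengthens our belief in H.
Prior: 0.2690 → Posterior: 0.4701


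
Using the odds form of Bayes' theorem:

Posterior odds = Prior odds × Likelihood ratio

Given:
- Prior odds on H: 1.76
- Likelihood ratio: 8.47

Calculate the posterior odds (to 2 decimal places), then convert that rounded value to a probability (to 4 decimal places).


Step 1: Calculate posterior odds
Posterior odds = Prior odds × LR
               = 1.76 × 8.47
               = 14.91

Step 2: Convert to probability
P(H|E) = Posterior odds / (1 + Posterior odds)
       = 14.91 / (1 + 14.91)
       = 14.91 / 15.91
       = 0.9371

The evidence increased P(H) from 0.6377 to 0.9371.


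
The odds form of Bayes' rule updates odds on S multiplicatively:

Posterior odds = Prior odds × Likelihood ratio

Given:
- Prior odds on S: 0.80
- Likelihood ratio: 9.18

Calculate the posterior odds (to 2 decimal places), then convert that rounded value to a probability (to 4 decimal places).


Step 1: Calculate posterior odds
Posterior odds = Prior odds × LR
               = 0.80 × 9.18
               = 7.34

Step 2: Convert to probability
P(S|E) = Posterior odds / (1 + Posterior odds)
       = 7.34 / (1 + 7.34)
       = 7.34 / 8.34
       = 0.8801

The evidence increased P(S) from 0.4444 to 0.8801.


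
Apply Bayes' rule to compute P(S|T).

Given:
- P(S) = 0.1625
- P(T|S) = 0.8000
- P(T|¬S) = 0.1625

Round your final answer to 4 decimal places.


Bayes' theorem: P(S|T) = P(T|S) × P(S) / P(T)

Step 1: Calculate P(T) using law of total probability
P(T) = P(T|S)P(S) + P(T|¬S)P(¬S)
     = 0.8000 × 0.1625 + 0.1625 × 0.8375
     = 0.13000000 + 0.13609375
     = 0.26609375

Step 2: Apply Bayes' theorem
P(S|T) = P(T|S) × P(S) / P(T)
       = 0.13000000 / 0.26609375
       = 0.4885


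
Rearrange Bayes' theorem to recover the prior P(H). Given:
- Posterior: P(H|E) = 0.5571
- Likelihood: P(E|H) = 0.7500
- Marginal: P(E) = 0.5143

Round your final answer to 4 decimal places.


From Bayes' theorem: P(H|E) = P(E|H) × P(H) / P(E)

Rearranging for P(H):
P(H) = P(H|E) × P(E) / P(E|H)
     = 0.5571 × 0.5143 / 0.7500
     = 0.28651653 / 0.7500
     = 0.3820


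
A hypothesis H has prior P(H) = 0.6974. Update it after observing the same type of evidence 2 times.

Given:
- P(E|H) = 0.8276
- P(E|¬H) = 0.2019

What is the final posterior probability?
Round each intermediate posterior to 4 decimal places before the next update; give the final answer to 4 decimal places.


Sequential Bayesian updating:

Initial prior: P(H) = 0.6974

Update 1:
  P(E) = 0.8276 × 0.6974 + 0.2019 × 0.3026 = 0.57716824 + 0.06109494 = 0.63826318
  P(H|E) = 0.57716824 / 0.63826318 = 0.9043

Update 2:
  P(E) = 0.8276 × 0.9043 + 0.2019 × 0.0957 = 0.74839868 + 0.01932183 = 0.76772051
  P(H|E) = 0.74839868 / 0.76772051 = 0.9748

Final posterior: 0.9748


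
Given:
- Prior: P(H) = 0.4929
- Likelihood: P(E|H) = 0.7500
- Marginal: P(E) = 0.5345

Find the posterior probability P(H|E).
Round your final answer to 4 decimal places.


Using Bayes' theorem:

P(H|E) = P(E|H) × P(H) / P(E)
       = 0.7500 × 0.4929 / 0.5345
       = 0.36967500 / 0.5345
       = 0.6916

The evidence strengthens our belief in H.
Prior: 0.4929 → Posterior: 0.6916


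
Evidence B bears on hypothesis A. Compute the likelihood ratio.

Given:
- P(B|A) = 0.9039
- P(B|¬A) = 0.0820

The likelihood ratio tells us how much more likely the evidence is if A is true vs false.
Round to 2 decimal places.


Likelihood Ratio (LR) = P(B|A) / P(B|¬A)

LR = 0.9039 / 0.0820
   = 11.02

The evidence is 11.02 times more likely if A is true than if A is false.
Because LR exceeds 1, B is evidence for A.


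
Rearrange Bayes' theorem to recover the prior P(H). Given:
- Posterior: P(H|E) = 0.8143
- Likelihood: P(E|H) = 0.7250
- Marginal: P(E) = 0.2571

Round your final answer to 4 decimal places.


From Bayes' theorem: P(H|E) = P(E|H) × P(H) / P(E)

Rearranging for P(H):
P(H) = P(H|E) × P(E) / P(E|H)
     = 0.8143 × 0.2571 / 0.7250
     = 0.20935653 / 0.7250
     = 0.2888


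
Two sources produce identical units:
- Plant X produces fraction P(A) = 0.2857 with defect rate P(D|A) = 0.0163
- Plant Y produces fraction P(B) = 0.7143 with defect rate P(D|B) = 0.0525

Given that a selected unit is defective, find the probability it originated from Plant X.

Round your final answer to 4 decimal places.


Let A = from Plant X, D = defective

Given:
- P(A) = 0.2857, P(B) = 0.7143
- P(D|A) = 0.0163, P(D|B) = 0.0525

Step 1: Find P(D)
P(D) = P(D|A)P(A) + P(D|B)P(B)
     = 0.0163 × 0.2857 + 0.0525 × 0.7143
     = 0.00465691 + 0.03750075
     = 0.04215766

Step 2: Apply Bayes' theorem
P(A|D) = P(D|A)P(A) / P(D)
       = 0.00465691 / 0.04215766
       = 0.1105


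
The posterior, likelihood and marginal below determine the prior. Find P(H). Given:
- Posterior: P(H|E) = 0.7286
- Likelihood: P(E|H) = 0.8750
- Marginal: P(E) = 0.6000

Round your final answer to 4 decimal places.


From Bayes' theorem: P(H|E) = P(E|H) × P(H) / P(E)

Rearranging for P(H):
P(H) = P(H|E) × P(E) / P(E|H)
     = 0.7286 × 0.6000 / 0.8750
     = 0.43716000 / 0.8750
     = 0.4996


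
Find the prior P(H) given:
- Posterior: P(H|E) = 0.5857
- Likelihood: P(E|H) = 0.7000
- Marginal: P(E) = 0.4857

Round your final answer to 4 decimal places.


From Bayes' theorem: P(H|E) = P(E|H) × P(H) / P(E)

Rearranging for P(H):
P(H) = P(H|E) × P(E) / P(E|H)
     = 0.5857 × 0.4857 / 0.7000
     = 0.28447449 / 0.7000
     = 0.4064


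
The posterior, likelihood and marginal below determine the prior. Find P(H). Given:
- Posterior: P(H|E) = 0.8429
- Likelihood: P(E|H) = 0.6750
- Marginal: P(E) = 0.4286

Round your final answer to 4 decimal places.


From Bayes' theorem: P(H|E) = P(E|H) × P(H) / P(E)

Rearranging for P(H):
P(H) = P(H|E) × P(E) / P(E|H)
     = 0.8429 × 0.4286 / 0.6750
     = 0.36126694 / 0.6750
     = 0.5352


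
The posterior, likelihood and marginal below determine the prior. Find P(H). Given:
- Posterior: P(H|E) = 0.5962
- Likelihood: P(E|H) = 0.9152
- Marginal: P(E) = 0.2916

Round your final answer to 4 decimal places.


From Bayes' theorem: P(H|E) = P(E|H) × P(H) / P(E)

Rearranging for P(H):
P(H) = P(H|E) × P(E) / P(E|H)
     = 0.5962 × 0.2916 / 0.9152
     = 0.17385192 / 0.9152
     = 0.1900


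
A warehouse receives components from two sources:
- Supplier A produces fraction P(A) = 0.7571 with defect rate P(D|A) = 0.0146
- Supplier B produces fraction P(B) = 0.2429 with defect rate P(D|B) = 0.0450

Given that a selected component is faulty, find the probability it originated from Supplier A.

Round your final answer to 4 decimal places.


Let A = from Supplier A, D = faulty

Given:
- P(A) = 0.7571, P(B) = 0.2429
- P(D|A) = 0.0146, P(D|B) = 0.0450

Step 1: Find P(D)
P(D) = P(D|A)P(A) + P(D|B)P(B)
     = 0.0146 × 0.7571 + 0.0450 × 0.2429
     = 0.01105366 + 0.01093050
     = 0.02198416

Step 2: Apply Bayes' theorem
P(A|D) = P(D|A)P(A) / P(D)
       = 0.01105366 / 0.02198416
       = 0.5028


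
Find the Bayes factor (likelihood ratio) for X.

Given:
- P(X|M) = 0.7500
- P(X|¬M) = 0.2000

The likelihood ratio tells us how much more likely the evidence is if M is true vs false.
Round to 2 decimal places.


Likelihood Ratio (LR) = P(X|M) / P(X|¬M)

LR = 0.7500 / 0.2000
   = 3.75

The evidence is 3.75 times more likely if M is true than if M is false.
Because LR exceeds 1, X is evidence for M.


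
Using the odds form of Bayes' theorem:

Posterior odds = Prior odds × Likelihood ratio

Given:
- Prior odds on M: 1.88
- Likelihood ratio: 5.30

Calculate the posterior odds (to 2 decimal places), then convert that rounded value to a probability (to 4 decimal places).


Step 1: Calculate posterior odds
Posterior odds = Prior odds × LR
               = 1.88 × 5.30
               = 9.96

Step 2: Convert to probability
P(M|E) = Posterior odds / (1 + Posterior odds)
       = 9.96 / (1 + 9.96)
       = 9.96 / 10.96
       = 0.9088

The evidence increased P(M) from 0.6528 to 0.9088.


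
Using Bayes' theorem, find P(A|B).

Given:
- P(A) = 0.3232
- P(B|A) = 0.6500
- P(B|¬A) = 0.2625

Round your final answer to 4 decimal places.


Bayes' theorem: P(A|B) = P(B|A) × P(A) / P(B)

Step 1: Calculate P(B) using law of total probability
P(B) = P(B|A)P(A) + P(B|¬A)P(¬A)
     = 0.6500 × 0.3232 + 0.2625 × 0.6768
     = 0.21008000 + 0.17766000
     = 0.38774000

Step 2: Apply Bayes' theorem
P(A|B) = P(B|A) × P(A) / P(B)
       = 0.21008000 / 0.38774000
       = 0.5418


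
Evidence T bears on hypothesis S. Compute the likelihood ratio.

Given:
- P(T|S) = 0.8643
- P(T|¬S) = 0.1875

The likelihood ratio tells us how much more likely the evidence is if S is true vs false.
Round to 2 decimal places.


Likelihood Ratio (LR) = P(T|S) / P(T|¬S)

LR = 0.8643 / 0.1875
   = 4.61

The evidence is 4.61 times more likely if S is true than if S is false.
Because LR exceeds 1, T is evidence for S.


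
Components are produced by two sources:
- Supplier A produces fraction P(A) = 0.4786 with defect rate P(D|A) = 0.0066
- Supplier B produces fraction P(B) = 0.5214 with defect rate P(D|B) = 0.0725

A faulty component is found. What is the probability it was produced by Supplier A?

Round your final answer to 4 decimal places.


Let A = from Supplier A, D = faulty

Given:
- P(A) = 0.4786, P(B) = 0.5214
- P(D|A) = 0.0066, P(D|B) = 0.0725

Step 1: Find P(D)
P(D) = P(D|A)P(A) + P(D|B)P(B)
     = 0.0066 × 0.4786 + 0.0725 × 0.5214
     = 0.00315876 + 0.03780150
     = 0.04096026

Step 2: Apply Bayes' theorem
P(A|D) = P(D|A)P(A) / P(D)
       = 0.00315876 / 0.04096026
       = 0.0771


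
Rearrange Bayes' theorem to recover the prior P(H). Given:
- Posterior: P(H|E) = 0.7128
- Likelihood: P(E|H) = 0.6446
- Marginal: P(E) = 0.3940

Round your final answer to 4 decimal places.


From Bayes' theorem: P(H|E) = P(E|H) × P(H) / P(E)

Rearranging for P(H):
P(H) = P(H|E) × P(E) / P(E|H)
     = 0.7128 × 0.3940 / 0.6446
     = 0.28084320 / 0.6446
     = 0.4357


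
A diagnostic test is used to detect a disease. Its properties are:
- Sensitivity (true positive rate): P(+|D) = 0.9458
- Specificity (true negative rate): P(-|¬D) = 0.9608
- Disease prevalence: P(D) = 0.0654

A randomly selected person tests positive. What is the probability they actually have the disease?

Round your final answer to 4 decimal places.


Let D = has disease, + = positive test

Given:
- P(D) = 0.0654 (prevalence)
- P(+|D) = 0.9458 (sensitivity)
- P(-|¬D) = 0.9608 (specificity)
- P(+|¬D) = 0.0392 (false positive rate = 1 - specificity)

Step 1: Find P(+)
P(+) = P(+|D)P(D) + P(+|¬D)P(¬D)
     = 0.9458 × 0.0654 + 0.0392 × 0.9346
     = 0.06185532 + 0.03663632
     = 0.09849164

Step 2: Apply Bayes' theorem for P(D|+)
P(D|+) = P(+|D)P(D) / P(+)
       = 0.06185532 / 0.09849164
       = 0.6280


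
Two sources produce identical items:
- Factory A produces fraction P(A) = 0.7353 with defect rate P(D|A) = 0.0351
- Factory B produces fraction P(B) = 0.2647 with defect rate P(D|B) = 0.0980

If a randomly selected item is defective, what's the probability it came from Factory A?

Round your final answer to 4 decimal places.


Let A = from Factory A, D = defective

Given:
- P(A) = 0.7353, P(B) = 0.2647
- P(D|A) = 0.0351, P(D|B) = 0.0980

Step 1: Find P(D)
P(D) = P(D|A)P(A) + P(D|B)P(B)
     = 0.0351 × 0.7353 + 0.0980 × 0.2647
     = 0.02580903 + 0.02594060
     = 0.05174963

Step 2: Apply Bayes' theorem
P(A|D) = P(D|A)P(A) / P(D)
       = 0.02580903 / 0.05174963
       = 0.4987


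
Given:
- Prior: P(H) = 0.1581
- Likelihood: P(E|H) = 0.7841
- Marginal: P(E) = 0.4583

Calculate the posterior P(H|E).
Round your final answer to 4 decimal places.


Using Bayes' theorem:

P(H|E) = P(E|H) × P(H) / P(E)
       = 0.7841 × 0.1581 / 0.4583
       = 0.12396621 / 0.4583
       = 0.2705

The evidence strengthens our belief in H.
Prior: 0.1581 → Posterior: 0.2705


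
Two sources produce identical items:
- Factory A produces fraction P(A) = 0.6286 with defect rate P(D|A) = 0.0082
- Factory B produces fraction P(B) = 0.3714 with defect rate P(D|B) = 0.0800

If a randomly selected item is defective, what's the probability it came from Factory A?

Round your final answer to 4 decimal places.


Let A = from Factory A, D = defective

Given:
- P(A) = 0.6286, P(B) = 0.3714
- P(D|A) = 0.0082, P(D|B) = 0.0800

Step 1: Find P(D)
P(D) = P(D|A)P(A) + P(D|B)P(B)
     = 0.0082 × 0.6286 + 0.0800 × 0.3714
     = 0.00515452 + 0.02971200
     = 0.03486652

Step 2: Apply Bayes' theorem
P(A|D) = P(D|A)P(A) / P(D)
       = 0.00515452 / 0.03486652
       = 0.1478


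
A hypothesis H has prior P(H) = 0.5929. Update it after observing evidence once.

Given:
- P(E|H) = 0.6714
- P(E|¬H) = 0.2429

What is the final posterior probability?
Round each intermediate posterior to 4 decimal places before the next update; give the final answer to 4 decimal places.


Sequential Bayesian updating:

Initial prior: P(H) = 0.5929

Update 1:
  P(E) = 0.6714 × 0.5929 + 0.2429 × 0.4071 = 0.39807306 + 0.09888459 = 0.49695765
  P(H|E) = 0.39807306 / 0.49695765 = 0.8010

Final posterior: 0.8010


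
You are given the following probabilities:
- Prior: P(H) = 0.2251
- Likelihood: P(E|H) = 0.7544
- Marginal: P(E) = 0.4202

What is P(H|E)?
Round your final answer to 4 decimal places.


Using Bayes' theorem:

P(H|E) = P(E|H) × P(H) / P(E)
       = 0.7544 × 0.2251 / 0.4202
       = 0.16981544 / 0.4202
       = 0.4041

The evidence strengthens our belief in H.
Prior: 0.2251 → Posterior: 0.4041


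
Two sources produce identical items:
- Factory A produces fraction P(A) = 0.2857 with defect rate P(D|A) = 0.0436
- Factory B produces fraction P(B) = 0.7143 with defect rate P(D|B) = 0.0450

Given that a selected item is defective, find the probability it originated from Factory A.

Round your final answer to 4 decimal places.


Let A = from Factory A, D = defective

Given:
- P(A) = 0.2857, P(B) = 0.7143
- P(D|A) = 0.0436, P(D|B) = 0.0450

Step 1: Find P(D)
P(D) = P(D|A)P(A) + P(D|B)P(B)
     = 0.0436 × 0.2857 + 0.0450 × 0.7143
     = 0.01245652 + 0.03214350
     = 0.04460002

Step 2: Apply Bayes' theorem
P(A|D) = P(D|A)P(A) / P(D)
       = 0.01245652 / 0.04460002
       = 0.2793


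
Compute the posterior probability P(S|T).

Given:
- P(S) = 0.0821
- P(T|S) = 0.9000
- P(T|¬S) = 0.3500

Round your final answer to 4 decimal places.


Bayes' theorem: P(S|T) = P(T|S) × P(S) / P(T)

Step 1: Calculate P(T) using law of total probability
P(T) = P(T|S)P(S) + P(T|¬S)P(¬S)
     = 0.9000 × 0.0821 + 0.3500 × 0.9179
     = 0.07389000 + 0.32126500
     = 0.39515500

Step 2: Apply Bayes' theorem
P(S|T) = P(T|S) × P(S) / P(T)
       = 0.07389000 / 0.39515500
       = 0.1870


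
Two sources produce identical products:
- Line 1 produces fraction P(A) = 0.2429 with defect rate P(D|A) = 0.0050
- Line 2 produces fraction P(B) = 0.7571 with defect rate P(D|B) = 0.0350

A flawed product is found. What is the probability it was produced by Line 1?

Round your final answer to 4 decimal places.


Let A = from Line 1, D = flawed

Given:
- P(A) = 0.2429, P(B) = 0.7571
- P(D|A) = 0.0050, P(D|B) = 0.0350

Step 1: Find P(D)
P(D) = P(D|A)P(A) + P(D|B)P(B)
     = 0.0050 × 0.2429 + 0.0350 × 0.7571
     = 0.00121450 + 0.02649850
     = 0.02771300

Step 2: Apply Bayes' theorem
P(A|D) = P(D|A)P(A) / P(D)
       = 0.00121450 / 0.02771300
       = 0.0438


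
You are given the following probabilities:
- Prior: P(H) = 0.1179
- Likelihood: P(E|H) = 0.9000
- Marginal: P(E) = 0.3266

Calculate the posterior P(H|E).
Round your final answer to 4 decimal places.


Using Bayes' theorem:

P(H|E) = P(E|H) × P(H) / P(E)
       = 0.9000 × 0.1179 / 0.3266
       = 0.10611000 / 0.3266
       = 0.3249

The evidence strengthens our belief in H.
Prior: 0.1179 → Posterior: 0.3249


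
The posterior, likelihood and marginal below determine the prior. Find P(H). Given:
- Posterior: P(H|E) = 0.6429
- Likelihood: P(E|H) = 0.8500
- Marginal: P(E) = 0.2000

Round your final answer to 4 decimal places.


From Bayes' theorem: P(H|E) = P(E|H) × P(H) / P(E)

Rearranging for P(H):
P(H) = P(H|E) × P(E) / P(E|H)
     = 0.6429 × 0.2000 / 0.8500
     = 0.12858000 / 0.8500
     = 0.1513


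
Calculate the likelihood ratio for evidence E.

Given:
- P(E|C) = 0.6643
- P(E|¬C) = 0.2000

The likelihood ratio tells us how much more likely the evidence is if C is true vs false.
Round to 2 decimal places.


Likelihood Ratio (LR) = P(E|C) / P(E|¬C)

LR = 0.6643 / 0.2000
   = 3.32

The evidence is 3.32 times more likely if C is true than if C is false.
LR > 1, so observing E raises the odds in favor of C.


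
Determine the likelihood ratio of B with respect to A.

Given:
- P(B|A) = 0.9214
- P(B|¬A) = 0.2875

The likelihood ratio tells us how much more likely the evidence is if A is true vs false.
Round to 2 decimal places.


Likelihood Ratio (LR) = P(B|A) / P(B|¬A)

LR = 0.9214 / 0.2875
   = 3.20

The evidence is 3.20 times more likely if A is true than if A is false.
Because LR exceeds 1, B is evidence for A.


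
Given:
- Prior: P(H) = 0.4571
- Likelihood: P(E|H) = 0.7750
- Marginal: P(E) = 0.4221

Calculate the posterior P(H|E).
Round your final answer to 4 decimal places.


Using Bayes' theorem:

P(H|E) = P(E|H) × P(H) / P(E)
       = 0.7750 × 0.4571 / 0.4221
       = 0.35425250 / 0.4221
       = 0.8393

The evidence strengthens our belief in H.
Prior: 0.4571 → Posterior: 0.8393


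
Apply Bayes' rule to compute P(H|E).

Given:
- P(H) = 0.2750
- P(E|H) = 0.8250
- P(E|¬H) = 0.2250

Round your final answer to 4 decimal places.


Bayes' theorem: P(H|E) = P(E|H) × P(H) / P(E)

Step 1: Calculate P(E) using law of total probability
P(E) = P(E|H)P(H) + P(E|¬H)P(¬H)
     = 0.8250 × 0.2750 + 0.2250 × 0.7250
     = 0.22687500 + 0.16312500
     = 0.39000000

Step 2: Apply Bayes' theorem
P(H|E) = P(E|H) × P(H) / P(E)
       = 0.22687500 / 0.39000000
       = 0.5817


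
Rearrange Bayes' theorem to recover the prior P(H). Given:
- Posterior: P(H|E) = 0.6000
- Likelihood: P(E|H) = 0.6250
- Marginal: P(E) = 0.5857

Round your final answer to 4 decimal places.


From Bayes' theorem: P(H|E) = P(E|H) × P(H) / P(E)

Rearranging for P(H):
P(H) = P(H|E) × P(E) / P(E|H)
     = 0.6000 × 0.5857 / 0.6250
     = 0.35142000 / 0.6250
     = 0.5623


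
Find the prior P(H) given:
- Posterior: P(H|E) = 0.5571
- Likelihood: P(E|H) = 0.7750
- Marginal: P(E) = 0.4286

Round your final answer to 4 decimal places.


From Bayes' theorem: P(H|E) = P(E|H) × P(H) / P(E)

Rearranging for P(H):
P(H) = P(H|E) × P(E) / P(E|H)
     = 0.5571 × 0.4286 / 0.7750
     = 0.23877306 / 0.7750
     = 0.3081


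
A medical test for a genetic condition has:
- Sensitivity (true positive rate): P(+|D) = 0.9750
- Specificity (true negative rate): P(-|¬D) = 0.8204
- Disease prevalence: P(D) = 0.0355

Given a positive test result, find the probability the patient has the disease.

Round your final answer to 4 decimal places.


Let D = has disease, + = positive test

Given:
- P(D) = 0.0355 (prevalence)
- P(+|D) = 0.9750 (sensitivity)
- P(-|¬D) = 0.8204 (specificity)
- P(+|¬D) = 0.1796 (false positive rate = 1 - specificity)

Step 1: Find P(+)
P(+) = P(+|D)P(D) + P(+|¬D)P(¬D)
     = 0.9750 × 0.0355 + 0.1796 × 0.9645
     = 0.03461250 + 0.17322420
     = 0.20783670

Step 2: Apply Bayes' theorem for P(D|+)
P(D|+) = P(+|D)P(D) / P(+)
       = 0.03461250 / 0.20783670
       = 0.1665


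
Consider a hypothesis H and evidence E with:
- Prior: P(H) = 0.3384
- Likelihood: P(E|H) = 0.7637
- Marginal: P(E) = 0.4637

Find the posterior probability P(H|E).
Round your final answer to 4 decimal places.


Using Bayes' theorem:

P(H|E) = P(E|H) × P(H) / P(E)
       = 0.7637 × 0.3384 / 0.4637
       = 0.25843608 / 0.4637
       = 0.5573

The evidence strengthens our belief in H.
Prior: 0.3384 → Posterior: 0.5573


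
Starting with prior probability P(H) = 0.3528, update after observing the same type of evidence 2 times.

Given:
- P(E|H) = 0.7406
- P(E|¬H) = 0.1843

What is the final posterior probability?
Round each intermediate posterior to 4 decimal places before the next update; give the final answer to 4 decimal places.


Sequential Bayesian updating:

Initial prior: P(H) = 0.3528

Update 1:
  P(E) = 0.7406 × 0.3528 + 0.1843 × 0.6472 = 0.26128368 + 0.11927896 = 0.38056264
  P(H|E) = 0.26128368 / 0.38056264 = 0.6866

Update 2:
  P(E) = 0.7406 × 0.6866 + 0.1843 × 0.3134 = 0.50849596 + 0.05775962 = 0.56625558
  P(H|E) = 0.50849596 / 0.56625558 = 0.8980

Final posterior: 0.8980


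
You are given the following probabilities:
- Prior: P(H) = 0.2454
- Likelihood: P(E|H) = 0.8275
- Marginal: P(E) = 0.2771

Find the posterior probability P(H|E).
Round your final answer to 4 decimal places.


Using Bayes' theorem:

P(H|E) = P(E|H) × P(H) / P(E)
       = 0.8275 × 0.2454 / 0.2771
       = 0.20306850 / 0.2771
       = 0.7328

The evidence strengthens our belief in H.
Prior: 0.2454 → Posterior: 0.7328


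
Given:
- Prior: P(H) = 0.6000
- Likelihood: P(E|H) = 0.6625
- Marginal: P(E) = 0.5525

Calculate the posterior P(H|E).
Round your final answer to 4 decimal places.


Using Bayes' theorem:

P(H|E) = P(E|H) × P(H) / P(E)
       = 0.6625 × 0.6000 / 0.5525
       = 0.39750000 / 0.5525
       = 0.7195

The evidence strengthens our belief in H.
Prior: 0.6000 → Posterior: 0.7195


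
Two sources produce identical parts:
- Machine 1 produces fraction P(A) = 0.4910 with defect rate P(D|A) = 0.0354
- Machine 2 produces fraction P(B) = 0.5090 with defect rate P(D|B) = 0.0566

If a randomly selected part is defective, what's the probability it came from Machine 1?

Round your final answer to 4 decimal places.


Let A = from Machine 1, D = defective

Given:
- P(A) = 0.4910, P(B) = 0.5090
- P(D|A) = 0.0354, P(D|B) = 0.0566

Step 1: Find P(D)
P(D) = P(D|A)P(A) + P(D|B)P(B)
     = 0.0354 × 0.4910 + 0.0566 × 0.5090
     = 0.01738140 + 0.02880940
     = 0.04619080

Step 2: Apply Bayes' theorem
P(A|D) = P(D|A)P(A) / P(D)
       = 0.01738140 / 0.04619080
       = 0.3763


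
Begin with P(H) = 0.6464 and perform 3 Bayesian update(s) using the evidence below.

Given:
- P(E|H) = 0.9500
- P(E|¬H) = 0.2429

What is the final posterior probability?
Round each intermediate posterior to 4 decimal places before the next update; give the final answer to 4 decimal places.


Sequential Bayesian updating:

Initial prior: P(H) = 0.6464

Update 1:
  P(E) = 0.9500 × 0.6464 + 0.2429 × 0.3536 = 0.61408000 + 0.08588944 = 0.69996944
  P(H|E) = 0.61408000 / 0.69996944 = 0.8773

Update 2:
  P(E) = 0.9500 × 0.8773 + 0.2429 × 0.1227 = 0.83343500 + 0.02980383 = 0.86323883
  P(H|E) = 0.83343500 / 0.86323883 = 0.9655

Update 3:
  P(E) = 0.9500 × 0.9655 + 0.2429 × 0.0345 = 0.91722500 + 0.00838005 = 0.92560505
  P(H|E) = 0.91722500 / 0.92560505 = 0.9909

Final posterior: 0.9909


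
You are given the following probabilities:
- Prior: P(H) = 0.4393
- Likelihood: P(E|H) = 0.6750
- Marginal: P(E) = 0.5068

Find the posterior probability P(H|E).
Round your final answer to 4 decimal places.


Using Bayes' theorem:

P(H|E) = P(E|H) × P(H) / P(E)
       = 0.6750 × 0.4393 / 0.5068
       = 0.29652750 / 0.5068
       = 0.5851

The evidence strengthens our belief in H.
Prior: 0.4393 → Posterior: 0.5851


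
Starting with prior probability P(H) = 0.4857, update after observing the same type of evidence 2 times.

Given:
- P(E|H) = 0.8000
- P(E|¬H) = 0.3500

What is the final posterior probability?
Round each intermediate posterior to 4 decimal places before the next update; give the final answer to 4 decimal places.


Sequential Bayesian updating:

Initial prior: P(H) = 0.4857

Update 1:
  P(E) = 0.8000 × 0.4857 + 0.3500 × 0.5143 = 0.38856000 + 0.18000500 = 0.56856500
  P(H|E) = 0.38856000 / 0.56856500 = 0.6834

Update 2:
  P(E) = 0.8000 × 0.6834 + 0.3500 × 0.3166 = 0.54672000 + 0.11081000 = 0.65753000
  P(H|E) = 0.54672000 / 0.65753000 = 0.8315

Final posterior: 0.8315


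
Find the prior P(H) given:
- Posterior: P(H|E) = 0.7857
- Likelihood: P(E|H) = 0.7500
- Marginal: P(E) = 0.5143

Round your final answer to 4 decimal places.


From Bayes' theorem: P(H|E) = P(E|H) × P(H) / P(E)

Rearranging for P(H):
P(H) = P(H|E) × P(E) / P(E|H)
     = 0.7857 × 0.5143 / 0.7500
     = 0.40408551 / 0.7500
     = 0.5388


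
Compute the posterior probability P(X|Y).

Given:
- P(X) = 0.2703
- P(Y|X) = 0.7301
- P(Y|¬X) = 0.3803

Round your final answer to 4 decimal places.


Bayes' theorem: P(X|Y) = P(Y|X) × P(X) / P(Y)

Step 1: Calculate P(Y) using law of total probability
P(Y) = P(Y|X)P(X) + P(Y|¬X)P(¬X)
     = 0.7301 × 0.2703 + 0.3803 × 0.7297
     = 0.19734603 + 0.27750491
     = 0.47485094

Step 2: Apply Bayes' theorem
P(X|Y) = P(Y|X) × P(X) / P(Y)
       = 0.19734603 / 0.47485094
       = 0.4156


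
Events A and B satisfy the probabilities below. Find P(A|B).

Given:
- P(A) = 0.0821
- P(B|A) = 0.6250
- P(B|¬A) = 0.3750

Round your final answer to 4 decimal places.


Bayes' theorem: P(A|B) = P(B|A) × P(A) / P(B)

Step 1: Calculate P(B) using law of total probability
P(B) = P(B|A)P(A) + P(B|¬A)P(¬A)
     = 0.6250 × 0.0821 + 0.3750 × 0.9179
     = 0.05131250 + 0.34421250
     = 0.39552500

Step 2: Apply Bayes' theorem
P(A|B) = P(B|A) × P(A) / P(B)
       = 0.05131250 / 0.39552500
       = 0.1297


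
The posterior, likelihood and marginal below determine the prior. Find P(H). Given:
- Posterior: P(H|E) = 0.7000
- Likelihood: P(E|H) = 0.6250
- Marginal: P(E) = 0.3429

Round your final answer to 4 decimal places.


From Bayes' theorem: P(H|E) = P(E|H) × P(H) / P(E)

Rearranging for P(H):
P(H) = P(H|E) × P(E) / P(E|H)
     = 0.7000 × 0.3429 / 0.6250
     = 0.24003000 / 0.6250
     = 0.3840


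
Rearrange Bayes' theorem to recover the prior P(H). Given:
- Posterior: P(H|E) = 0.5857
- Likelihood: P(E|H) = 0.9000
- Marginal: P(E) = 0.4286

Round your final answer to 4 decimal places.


From Bayes' theorem: P(H|E) = P(E|H) × P(H) / P(E)

Rearranging for P(H):
P(H) = P(H|E) × P(E) / P(E|H)
     = 0.5857 × 0.4286 / 0.9000
     = 0.25103102 / 0.9000
     = 0.2789


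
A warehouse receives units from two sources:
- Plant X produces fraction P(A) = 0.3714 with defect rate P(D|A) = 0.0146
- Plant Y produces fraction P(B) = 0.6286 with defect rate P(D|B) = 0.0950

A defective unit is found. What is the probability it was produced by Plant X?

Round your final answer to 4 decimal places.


Let A = from Plant X, D = defective

Given:
- P(A) = 0.3714, P(B) = 0.6286
- P(D|A) = 0.0146, P(D|B) = 0.0950

Step 1: Find P(D)
P(D) = P(D|A)P(A) + P(D|B)P(B)
     = 0.0146 × 0.3714 + 0.0950 × 0.6286
     = 0.00542244 + 0.05971700
     = 0.06513944

Step 2: Apply Bayes' theorem
P(A|D) = P(D|A)P(A) / P(D)
       = 0.00542244 / 0.06513944
       = 0.0832


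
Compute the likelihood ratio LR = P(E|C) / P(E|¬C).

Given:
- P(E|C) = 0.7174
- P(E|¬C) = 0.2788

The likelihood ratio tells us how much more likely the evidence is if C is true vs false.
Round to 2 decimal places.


Likelihood Ratio (LR) = P(E|C) / P(E|¬C)

LR = 0.7174 / 0.2788
   = 2.57

The evidence is 2.57 times more likely if C is true than if C is false.
LR > 1, so observing E raises the odds in favor of C.


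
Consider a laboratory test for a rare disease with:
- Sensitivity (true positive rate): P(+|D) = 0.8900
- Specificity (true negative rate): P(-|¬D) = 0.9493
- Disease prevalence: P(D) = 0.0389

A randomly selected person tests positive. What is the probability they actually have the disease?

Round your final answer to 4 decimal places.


Let D = has disease, + = positive test

Given:
- P(D) = 0.0389 (prevalence)
- P(+|D) = 0.8900 (sensitivity)
- P(-|¬D) = 0.9493 (specificity)
- P(+|¬D) = 0.0507 (false positive rate = 1 - specificity)

Step 1: Find P(+)
P(+) = P(+|D)P(D) + P(+|¬D)P(¬D)
     = 0.8900 × 0.0389 + 0.0507 × 0.9611
     = 0.03462100 + 0.04872777
     = 0.08334877

Step 2: Apply Bayes' theorem for P(D|+)
P(D|+) = P(+|D)P(D) / P(+)
       = 0.03462100 / 0.08334877
       = 0.4154


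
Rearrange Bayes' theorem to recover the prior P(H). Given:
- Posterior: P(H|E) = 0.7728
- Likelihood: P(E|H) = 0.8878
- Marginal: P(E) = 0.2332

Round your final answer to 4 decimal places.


From Bayes' theorem: P(H|E) = P(E|H) × P(H) / P(E)

Rearranging for P(H):
P(H) = P(H|E) × P(E) / P(E|H)
     = 0.7728 × 0.2332 / 0.8878
     = 0.18021696 / 0.8878
     = 0.2030


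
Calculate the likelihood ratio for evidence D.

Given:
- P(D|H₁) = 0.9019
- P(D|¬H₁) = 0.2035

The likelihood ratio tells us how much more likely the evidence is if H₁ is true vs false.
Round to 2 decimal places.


Likelihood Ratio (LR) = P(D|H₁) / P(D|¬H₁)

LR = 0.9019 / 0.2035
   = 4.43

The evidence is 4.43 times more likely if H₁ is true than if H₁ is false.
Because LR exceeds 1, D is evidence for H₁.


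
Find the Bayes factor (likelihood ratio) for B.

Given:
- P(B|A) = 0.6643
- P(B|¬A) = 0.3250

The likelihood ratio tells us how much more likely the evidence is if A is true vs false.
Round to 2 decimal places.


Likelihood Ratio (LR) = P(B|A) / P(B|¬A)

LR = 0.6643 / 0.3250
   = 2.04

The evidence is 2.04 times more likely if A is true than if A is false.
Since LR > 1, the evidence supports A over ¬A.


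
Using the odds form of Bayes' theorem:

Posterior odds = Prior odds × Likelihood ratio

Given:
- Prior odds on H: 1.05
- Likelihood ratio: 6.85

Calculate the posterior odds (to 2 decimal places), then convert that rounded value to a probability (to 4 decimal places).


Step 1: Calculate posterior odds
Posterior odds = Prior odds × LR
               = 1.05 × 6.85
               = 7.19

Step 2: Convert to probability
P(H|E) = Posterior odds / (1 + Posterior odds)
       = 7.19 / (1 + 7.19)
       = 7.19 / 8.19
       = 0.8779

The evidence increased P(H) from 0.5122 to 0.8779.


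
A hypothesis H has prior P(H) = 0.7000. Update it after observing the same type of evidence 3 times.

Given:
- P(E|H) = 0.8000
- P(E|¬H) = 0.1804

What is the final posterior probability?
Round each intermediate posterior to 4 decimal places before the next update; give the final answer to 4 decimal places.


Sequential Bayesian updating:

Initial prior: P(H) = 0.7000

Update 1:
  P(E) = 0.8000 × 0.7000 + 0.1804 × 0.3000 = 0.56000000 + 0.05412000 = 0.61412000
  P(H|E) = 0.56000000 / 0.61412000 = 0.9119

Update 2:
  P(E) = 0.8000 × 0.9119 + 0.1804 × 0.0881 = 0.72952000 + 0.01589324 = 0.74541324
  P(H|E) = 0.72952000 / 0.74541324 = 0.9787

Update 3:
  P(E) = 0.8000 × 0.9787 + 0.1804 × 0.0213 = 0.78296000 + 0.00384252 = 0.78680252
  P(H|E) = 0.78296000 / 0.78680252 = 0.9951

Final posterior: 0.9951


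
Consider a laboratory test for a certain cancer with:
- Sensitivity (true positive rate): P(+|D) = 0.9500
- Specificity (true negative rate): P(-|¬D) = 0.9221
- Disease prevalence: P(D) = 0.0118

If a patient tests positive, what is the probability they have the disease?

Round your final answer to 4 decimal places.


Let D = has disease, + = positive test

Given:
- P(D) = 0.0118 (prevalence)
- P(+|D) = 0.9500 (sensitivity)
- P(-|¬D) = 0.9221 (specificity)
- P(+|¬D) = 0.0779 (false positive rate = 1 - specificity)

Step 1: Find P(+)
P(+) = P(+|D)P(D) + P(+|¬D)P(¬D)
     = 0.9500 × 0.0118 + 0.0779 × 0.9882
     = 0.01121000 + 0.07698078
     = 0.08819078

Step 2: Apply Bayes' theorem for P(D|+)
P(D|+) = P(+|D)P(D) / P(+)
       = 0.01121000 / 0.08819078
       = 0.1271


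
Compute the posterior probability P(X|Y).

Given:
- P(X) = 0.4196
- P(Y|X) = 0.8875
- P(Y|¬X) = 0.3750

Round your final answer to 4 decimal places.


Bayes' theorem: P(X|Y) = P(Y|X) × P(X) / P(Y)

Step 1: Calculate P(Y) using law of total probability
P(Y) = P(Y|X)P(X) + P(Y|¬X)P(¬X)
     = 0.8875 × 0.4196 + 0.3750 × 0.5804
     = 0.37239500 + 0.21765000
     = 0.59004500

Step 2: Apply Bayes' theorem
P(X|Y) = P(Y|X) × P(X) / P(Y)
       = 0.37239500 / 0.59004500
       = 0.6311


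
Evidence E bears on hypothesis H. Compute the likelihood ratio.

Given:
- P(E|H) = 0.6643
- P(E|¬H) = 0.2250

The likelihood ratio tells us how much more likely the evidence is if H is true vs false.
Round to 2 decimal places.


Likelihood Ratio (LR) = P(E|H) / P(E|¬H)

LR = 0.6643 / 0.2250
   = 2.95

The evidence is 2.95 times more likely if H is true than if H is false.
Since LR > 1, the evidence supports H over ¬H.


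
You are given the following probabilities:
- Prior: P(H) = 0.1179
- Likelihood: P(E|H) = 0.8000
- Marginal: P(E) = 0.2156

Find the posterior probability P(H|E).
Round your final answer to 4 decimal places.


Using Bayes' theorem:

P(H|E) = P(E|H) × P(H) / P(E)
       = 0.8000 × 0.1179 / 0.2156
       = 0.09432000 / 0.2156
       = 0.4375

The evidence strengthens our belief in H.
Prior: 0.1179 → Posterior: 0.4375


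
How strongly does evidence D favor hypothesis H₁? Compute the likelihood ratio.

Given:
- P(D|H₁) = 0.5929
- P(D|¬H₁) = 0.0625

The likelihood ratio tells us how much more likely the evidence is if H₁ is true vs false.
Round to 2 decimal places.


Likelihood Ratio (LR) = P(D|H₁) / P(D|¬H₁)

LR = 0.5929 / 0.0625
   = 9.49

The evidence is 9.49 times more likely if H₁ is true than if H₁ is false.
Because LR exceeds 1, D is evidence for H₁.
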